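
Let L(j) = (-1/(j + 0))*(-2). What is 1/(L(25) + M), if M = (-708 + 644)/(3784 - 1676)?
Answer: 13175/654 ≈ 20.145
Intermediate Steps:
M = -16/527 (M = -64/2108 = -64*1/2108 = -16/527 ≈ -0.030361)
L(j) = 2/j (L(j) = (-1/j)*(-2) = -1/j*(-2) = 2/j)
1/(L(25) + M) = 1/(2/25 - 16/527) = 1/(654/13175) = 13175/654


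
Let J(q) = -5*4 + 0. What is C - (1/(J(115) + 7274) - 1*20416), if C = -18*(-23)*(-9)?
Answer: 121069259/7254 ≈ 16690.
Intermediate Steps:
C = -3726 (C = 414*(-9) = -3726)
J(q) = -20 (J(q) = -20 + 0 = -20)
C - (1/(J(115) + 7274) - 1*20416) = -3726 - (1/(-20 + 7274) - 1*20416) = -3726 - (1/7254 - 20416) = -3726 - 1*(-148097663/7254) = -3726 + 148097663/7254 = 121069259/7254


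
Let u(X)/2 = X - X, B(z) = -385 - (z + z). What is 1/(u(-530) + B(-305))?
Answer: 1/225 ≈ 0.0044444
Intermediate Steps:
B(z) = -385 - 2*z
u(X) = 0 (u(X) = 2*(X - X) = 2*0 = 0)
1/(u(-530) + B(-305)) = 1/(0 + (-385 - 2*(-305))) = 1/(0 + (-385 + 610)) = 1/(0 + 225) = 1/225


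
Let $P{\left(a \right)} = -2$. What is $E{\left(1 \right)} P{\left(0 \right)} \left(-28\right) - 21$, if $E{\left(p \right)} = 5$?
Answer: $259$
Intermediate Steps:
$E{\left(1 \right)} P{\left(0 \right)} \left(-28\right) - 21 = 5 \left(-2\right) \left(-28\right) - 21 = \left(-10\right) \left(-28\right) - 21 = 280 - 21 = 259$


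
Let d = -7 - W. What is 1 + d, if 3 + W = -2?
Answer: -1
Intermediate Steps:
W = -5 (W = -3 - 2 = -5)
d = -2 (d = -7 - 1*(-5) = -7 + 5 = -2)
1 + d = 1 - 2 = -1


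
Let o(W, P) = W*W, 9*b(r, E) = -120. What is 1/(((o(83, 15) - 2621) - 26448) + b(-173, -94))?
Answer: -3/66580 ≈ -4.5059e-5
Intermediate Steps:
b(r, E) = -40/3 (b(r, E) = (⅑)*(-120) = -40/3)
o(W, P) = W²
1/(((o(83, 15) - 2621) - 26448) + b(-173, -94)) = 1/(((83² - 2621) - 26448) - 40/3) = 1/(((6889 - 2621) - 26448) - 40/3) = 1/((4268 - 26448) - 40/3) = 1/(-22180 - 40/3) = 1/(-66580/3) = -3/66580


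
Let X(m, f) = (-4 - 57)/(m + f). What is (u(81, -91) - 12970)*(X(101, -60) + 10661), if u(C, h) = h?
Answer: -5708179440/41 ≈ -1.3922e+8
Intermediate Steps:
X(m, f) = -61/(f + m)
(u(81, -91) - 12970)*(X(101, -60) + 10661) = (-91 - 12970)*(-61/(-60 + 101) + 10661) = -13061*(-61/41 + 10661) = -13061*437040/41 = -5708179440/41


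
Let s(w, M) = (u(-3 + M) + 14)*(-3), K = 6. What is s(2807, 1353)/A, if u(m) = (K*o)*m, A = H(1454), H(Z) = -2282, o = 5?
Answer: 60771/1141 ≈ 53.261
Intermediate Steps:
A = -2282
u(m) = 30*m (u(m) = (6*5)*m = 30*m)
s(w, M) = 228 - 90*M (s(w, M) = (30*(-3 + M) + 14)*(-3) = ((-90 + 30*M) + 14)*(-3) = (-76 + 30*M)*(-3) = 228 - 90*M)
s(2807, 1353)/A = (228 - 90*1353)/(-2282) = (228 - 121770)*(-1/2282) = -121542*(-1/2282) = 60771/1141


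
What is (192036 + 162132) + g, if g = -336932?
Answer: 17236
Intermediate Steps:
(192036 + 162132) + g = (192036 + 162132) - 336932 = 354168 - 336932 = 17236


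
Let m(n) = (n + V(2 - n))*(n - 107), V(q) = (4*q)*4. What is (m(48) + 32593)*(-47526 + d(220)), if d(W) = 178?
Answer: -3465163380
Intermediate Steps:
V(q) = 16*q
m(n) = (-107 + n)*(32 - 15*n) (m(n) = (n + 16*(2 - n))*(n - 107) = (n + (32 - 16*n))*(-107 + n) = (32 - 15*n)*(-107 + n) = (-107 + n)*(32 - 15*n))
(m(48) + 32593)*(-47526 + d(220)) = ((-3424 - 15*48² + 1637*48) + 32593)*(-47526 + 178) = ((-3424 - 15*2304 + 78576) + 32593)*(-47348) = ((-3424 - 34560 + 78576) + 32593)*(-47348) = (40592 + 32593)*(-47348) = 73185*(-47348) = -3465163380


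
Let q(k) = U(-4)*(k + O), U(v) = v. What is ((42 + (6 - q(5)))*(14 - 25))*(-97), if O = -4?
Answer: 55484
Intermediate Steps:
q(k) = 16 - 4*k (q(k) = -4*(k - 4) = -4*(-4 + k) = 16 - 4*k)
((42 + (6 - q(5)))*(14 - 25))*(-97) = ((42 + (6 - (16 - 4*5)))*(14 - 25))*(-97) = ((42 + (6 - (16 - 20)))*(-11))*(-97) = ((42 + (6 - 1*(-4)))*(-11))*(-97) = ((42 + (6 + 4))*(-11))*(-97) = ((42 + 10)*(-11))*(-97) = (52*(-11))*(-97) = -572*(-97) = 55484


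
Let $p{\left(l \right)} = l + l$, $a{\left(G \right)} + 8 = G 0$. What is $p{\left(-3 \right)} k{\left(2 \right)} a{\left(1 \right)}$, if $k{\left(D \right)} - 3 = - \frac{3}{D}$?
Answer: $72$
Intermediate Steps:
$a{\left(G \right)} = -8$ ($a{\left(G \right)} = -8 + G 0 = -8 + 0 = -8$)
$k{\left(D \right)} = 3 - \frac{3}{D}$
$p{\left(l \right)} = 2 l$
$p{\left(-3 \right)} k{\left(2 \right)} a{\left(1 \right)} = 2 \left(-3\right) \left(3 - \frac{3}{2}\right) \left(-8\right) = - 6 \left(3 - \frac{3}{2}\right) \left(-8\right) = \left(-6\right) \frac{3}{2} \left(-8\right) = \left(-9\right) \left(-8\right) = 72$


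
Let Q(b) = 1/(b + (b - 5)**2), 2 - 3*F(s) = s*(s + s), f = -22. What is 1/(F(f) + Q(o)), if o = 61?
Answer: -3197/1029433 ≈ -0.0031056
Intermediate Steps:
F(s) = 2/3 - 2*s**2/3 (F(s) = 2/3 - s*(s + s)/3 = 2/3 - s*2*s/3 = 2/3 - 2*s**2/3)
Q(b) = 1/(b + (-5 + b)**2)
1/(F(f) + Q(o)) = 1/((2/3 - 2/3*(-22)**2) + 1/(61 + (-5 + 61)**2)) = 1/((2/3 - 2/3*484) + 1/(61 + 56**2)) = 1/((2/3 - 968/3) + 1/(61 + 3136)) = 1/(-322 + 1/3197) = 1/(-1029433/3197) = -3197/1029433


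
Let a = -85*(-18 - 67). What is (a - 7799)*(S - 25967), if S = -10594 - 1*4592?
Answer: 23621822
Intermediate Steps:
S = -15186 (S = -10594 - 4592 = -15186)
a = 7225 (a = -85*(-85) = 7225)
(a - 7799)*(S - 25967) = (7225 - 7799)*(-15186 - 25967) = -574*(-41153) = 23621822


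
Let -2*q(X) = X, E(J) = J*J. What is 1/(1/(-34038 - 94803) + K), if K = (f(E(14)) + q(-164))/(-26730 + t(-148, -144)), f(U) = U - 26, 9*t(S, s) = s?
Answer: -1722990693/16247339 ≈ -106.05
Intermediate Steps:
E(J) = J²
t(S, s) = s/9
f(U) = -26 + U
q(X) = -X/2
K = -126/13373 (K = ((-26 + 14²) - ½*(-164))/(-26730 + (⅑)*(-144)) = ((-26 + 196) + 82)/(-26730 - 16) = (170 + 82)/(-26746) = 252*(-1/26746) = -126/13373 ≈ -0.0094220)
1/(1/(-34038 - 94803) + K) = 1/(1/(-34038 - 94803) - 126/13373) = 1/(1/(-128841) - 126/13373) = 1/(-1/128841 - 126/13373) = 1/(-16247339/1722990693) = -1722990693/16247339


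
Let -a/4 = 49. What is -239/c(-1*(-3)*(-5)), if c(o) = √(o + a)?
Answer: 239*I*√211/211 ≈ 16.453*I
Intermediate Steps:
a = -196 (a = -4*49 = -196)
c(o) = √(-196 + o) (c(o) = √(o - 196) = √(-196 + o))
-239/c(-1*(-3)*(-5)) = -239/√(-196 - 1*(-3)*(-5)) = -239/√(-196 + 3*(-5)) = -239/√(-196 - 15) = -239*(-I*√211/211) = -(-239)*I*√211/211 = 239*I*√211/211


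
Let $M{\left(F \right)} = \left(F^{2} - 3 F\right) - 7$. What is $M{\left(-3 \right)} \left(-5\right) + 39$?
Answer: $-16$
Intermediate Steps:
$M{\left(F \right)} = -7 + F^{2} - 3 F$
$M{\left(-3 \right)} \left(-5\right) + 39 = \left(-7 + \left(-3\right)^{2} - -9\right) \left(-5\right) + 39 = \left(-7 + 9 + 9\right) \left(-5\right) + 39 = 11 \left(-5\right) + 39 = -55 + 39 = -16$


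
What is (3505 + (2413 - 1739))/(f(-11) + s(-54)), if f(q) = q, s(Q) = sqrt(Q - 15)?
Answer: -45969/190 - 4179*I*sqrt(69)/190 ≈ -241.94 - 182.7*I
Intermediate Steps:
s(Q) = sqrt(-15 + Q)
(3505 + (2413 - 1739))/(f(-11) + s(-54)) = (3505 + (2413 - 1739))/(-11 + sqrt(-15 - 54)) = (3505 + 674)/(-11 + sqrt(-69)) = 4179/(-11 + I*sqrt(69))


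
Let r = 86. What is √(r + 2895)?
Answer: √2981 ≈ 54.599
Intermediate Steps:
√(r + 2895) = √(86 + 2895) = √2981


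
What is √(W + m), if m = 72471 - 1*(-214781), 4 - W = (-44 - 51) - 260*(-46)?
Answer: 3*√30599 ≈ 524.78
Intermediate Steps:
W = -11861 (W = 4 - ((-44 - 51) - 260*(-46)) = 4 - (-95 + 11960) = 4 - 1*11865 = 4 - 11865 = -11861)
m = 287252 (m = 72471 + 214781 = 287252)
√(W + m) = √(-11861 + 287252) = √275391 = 3*√30599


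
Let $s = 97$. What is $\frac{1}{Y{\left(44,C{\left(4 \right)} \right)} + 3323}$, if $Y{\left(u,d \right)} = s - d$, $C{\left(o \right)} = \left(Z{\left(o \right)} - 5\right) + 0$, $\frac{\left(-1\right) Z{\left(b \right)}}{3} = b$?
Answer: $\frac{1}{3437} \approx 0.00029095$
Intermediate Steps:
$Z{\left(b \right)} = - 3 b$
$C{\left(o \right)} = -5 - 3 o$ ($C{\left(o \right)} = \left(- 3 o - 5\right) + 0 = \left(-5 - 3 o\right) + 0 = -5 - 3 o$)
$Y{\left(u,d \right)} = 97 - d$
$\frac{1}{Y{\left(44,C{\left(4 \right)} \right)} + 3323} = \frac{1}{\left(97 - \left(-5 - 12\right)\right) + 3323} = \frac{1}{\left(97 - -17\right) + 3323} = \frac{1}{\left(97 + 17\right) + 3323} = \frac{1}{114 + 3323} = \frac{1}{3437}$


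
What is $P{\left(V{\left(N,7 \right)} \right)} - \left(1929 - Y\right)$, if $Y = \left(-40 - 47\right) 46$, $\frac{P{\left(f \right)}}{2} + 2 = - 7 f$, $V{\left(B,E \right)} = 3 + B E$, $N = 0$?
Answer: $-5977$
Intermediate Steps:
$P{\left(f \right)} = -4 - 14 f$ ($P{\left(f \right)} = -4 + 2 \left(- 7 f\right) = -4 - 14 f$)
$Y = -4002$ ($Y = \left(-87\right) 46 = -4002$)
$P{\left(V{\left(N,7 \right)} \right)} - \left(1929 - Y\right) = \left(-4 - 14 \left(3 + 0 \cdot 7\right)\right) - \left(1929 - -4002\right) = \left(-4 - 14 \left(3 + 0\right)\right) - \left(1929 + 4002\right) = \left(-4 - 42\right) - 5931 = -46 - 5931 = -5977$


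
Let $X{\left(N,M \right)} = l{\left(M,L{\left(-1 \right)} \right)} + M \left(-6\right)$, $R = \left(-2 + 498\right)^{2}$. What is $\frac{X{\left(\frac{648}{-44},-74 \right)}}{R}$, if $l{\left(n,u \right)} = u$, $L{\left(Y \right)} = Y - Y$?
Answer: $\frac{111}{61504} \approx 0.0018048$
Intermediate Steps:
$L{\left(Y \right)} = 0$
$R = 246016$ ($R = 496^{2} = 246016$)
$X{\left(N,M \right)} = - 6 M$ ($X{\left(N,M \right)} = 0 + M \left(-6\right) = 0 - 6 M = - 6 M$)
$\frac{X{\left(\frac{648}{-44},-74 \right)}}{R} = \frac{\left(-6\right) \left(-74\right)}{246016} = 444 \cdot \frac{1}{246016} = \frac{111}{61504}$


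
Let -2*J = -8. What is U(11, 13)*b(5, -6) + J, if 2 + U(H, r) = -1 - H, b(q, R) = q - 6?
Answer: 18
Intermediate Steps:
b(q, R) = -6 + q
U(H, r) = -3 - H (U(H, r) = -2 + (-1 - H) = -3 - H)
J = 4 (J = -1/2*(-8) = 4)
U(11, 13)*b(5, -6) + J = (-3 - 1*11)*(-6 + 5) + 4 = (-3 - 11)*(-1) + 4 = -14*(-1) + 4 = 14 + 4 = 18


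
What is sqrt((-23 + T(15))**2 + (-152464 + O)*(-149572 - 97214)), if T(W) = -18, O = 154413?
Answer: I*sqrt(480984233) ≈ 21931.0*I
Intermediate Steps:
sqrt((-23 + T(15))**2 + (-152464 + O)*(-149572 - 97214)) = sqrt((-23 - 18)**2 + (-152464 + 154413)*(-149572 - 97214)) = sqrt((-41)**2 + 1949*(-246786)) = sqrt(1681 - 480985914) = sqrt(-480984233) = I*sqrt(480984233)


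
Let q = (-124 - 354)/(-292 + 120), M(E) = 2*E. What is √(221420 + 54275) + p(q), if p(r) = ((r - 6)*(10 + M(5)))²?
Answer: 7672900/1849 + √275695 ≈ 4674.8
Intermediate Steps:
q = 239/86 (q = -478/(-172) = -478*(-1/172) = 239/86 ≈ 2.7791)
p(r) = (-120 + 20*r)² (p(r) = ((r - 6)*(10 + 2*5))² = ((-6 + r)*(10 + 10))² = ((-6 + r)*20)² = (-120 + 20*r)²)
√(221420 + 54275) + p(q) = √(221420 + 54275) + 400*(-6 + 239/86)² = √275695 + 400*(-277/86)² = √275695 + 400*(76729/7396) = √275695 + 7672900/1849 = 7672900/1849 + √275695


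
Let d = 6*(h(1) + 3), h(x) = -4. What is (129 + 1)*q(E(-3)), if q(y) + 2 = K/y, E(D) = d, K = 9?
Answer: -455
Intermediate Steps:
d = -6 (d = 6*(-4 + 3) = 6*(-1) = -6)
E(D) = -6
q(y) = -2 + 9/y
(129 + 1)*q(E(-3)) = (129 + 1)*(-2 + 9/(-6)) = 130*(-2 + 9*(-⅙)) = 130*(-2 - 3/2) = 130*(-7/2) = -455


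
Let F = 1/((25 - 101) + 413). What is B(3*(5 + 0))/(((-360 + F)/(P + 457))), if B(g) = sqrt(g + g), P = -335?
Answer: -41114*sqrt(30)/121319 ≈ -1.8562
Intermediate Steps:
F = 1/337 (F = 1/(-76 + 413) = 1/337 ≈ 0.0029674)
B(g) = sqrt(2)*sqrt(g) (B(g) = sqrt(2*g) = sqrt(2)*sqrt(g))
B(3*(5 + 0))/(((-360 + F)/(P + 457))) = (sqrt(2)*sqrt(3*(5 + 0)))/(((-360 + 1/337)/(-335 + 457))) = (sqrt(2)*sqrt(3*5))/((-121319/337/122)) = (sqrt(2)*sqrt(15))/((-121319/337*1/122)) = sqrt(30)/(-121319/41114) = sqrt(30)*(-41114/121319) = -41114*sqrt(30)/121319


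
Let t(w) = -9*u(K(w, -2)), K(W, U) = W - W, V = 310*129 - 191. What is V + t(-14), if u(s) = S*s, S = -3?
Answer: 39799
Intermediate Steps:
V = 39799 (V = 39990 - 191 = 39799)
K(W, U) = 0
u(s) = -3*s
t(w) = 0 (t(w) = -(-27)*0 = -9*0 = 0)
V + t(-14) = 39799 + 0 = 39799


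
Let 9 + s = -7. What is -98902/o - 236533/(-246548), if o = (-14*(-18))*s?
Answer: 3167223919/124260192 ≈ 25.489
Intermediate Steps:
s = -16 (s = -9 - 7 = -16)
o = -4032 (o = -14*(-18)*(-16) = 252*(-16) = -4032)
-98902/o - 236533/(-246548) = -98902/(-4032) - 236533/(-246548) = -98902*(-1/4032) - 236533*(-1/246548) = 49451/2016 + 236533/246548 = 3167223919/124260192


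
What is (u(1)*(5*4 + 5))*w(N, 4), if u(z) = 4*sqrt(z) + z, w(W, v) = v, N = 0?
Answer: 500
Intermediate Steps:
u(z) = z + 4*sqrt(z)
(u(1)*(5*4 + 5))*w(N, 4) = ((1 + 4*sqrt(1))*(5*4 + 5))*4 = ((1 + 4*1)*(20 + 5))*4 = ((1 + 4)*25)*4 = (5*25)*4 = 125*4 = 500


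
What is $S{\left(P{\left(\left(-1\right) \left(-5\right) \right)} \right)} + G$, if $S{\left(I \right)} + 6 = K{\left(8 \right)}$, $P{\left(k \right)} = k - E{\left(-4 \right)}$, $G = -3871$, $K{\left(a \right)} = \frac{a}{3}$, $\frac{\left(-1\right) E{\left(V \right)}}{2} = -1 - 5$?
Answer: $- \frac{11623}{3} \approx -3874.3$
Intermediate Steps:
$E{\left(V \right)} = 12$ ($E{\left(V \right)} = - 2 \left(-1 - 5\right) = \left(-2\right) \left(-6\right) = 12$)
$K{\left(a \right)} = \frac{a}{3}$ ($K{\left(a \right)} = a \frac{1}{3} = \frac{a}{3}$)
$P{\left(k \right)} = -12 + k$ ($P{\left(k \right)} = k - 12 = -12 + k$)
$S{\left(I \right)} = - \frac{10}{3}$ ($S{\left(I \right)} = -6 + \frac{1}{3} \cdot 8 = -6 + \frac{8}{3} = - \frac{10}{3}$)
$S{\left(P{\left(\left(-1\right) \left(-5\right) \right)} \right)} + G = - \frac{10}{3} - 3871 = - \frac{11623}{3}$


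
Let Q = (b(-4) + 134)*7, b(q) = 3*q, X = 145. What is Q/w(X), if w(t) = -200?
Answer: -427/100 ≈ -4.2700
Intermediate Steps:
Q = 854 (Q = (3*(-4) + 134)*7 = (-12 + 134)*7 = 122*7 = 854)
Q/w(X) = 854/(-200) = 854*(-1/200) = -427/100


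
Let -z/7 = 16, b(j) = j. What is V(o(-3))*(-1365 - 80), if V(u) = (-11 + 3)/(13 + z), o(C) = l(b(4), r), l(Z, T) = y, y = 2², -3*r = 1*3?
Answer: -11560/99 ≈ -116.77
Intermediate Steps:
r = -1 (r = -3/3 = -⅓*3 = -1)
z = -112 (z = -7*16 = -112)
y = 4
l(Z, T) = 4
o(C) = 4
V(u) = 8/99 (V(u) = (-11 + 3)/(13 - 112) = -8/(-99) = -8*(-1/99) = 8/99)
V(o(-3))*(-1365 - 80) = 8*(-1365 - 80)/99 = (8/99)*(-1445) = -11560/99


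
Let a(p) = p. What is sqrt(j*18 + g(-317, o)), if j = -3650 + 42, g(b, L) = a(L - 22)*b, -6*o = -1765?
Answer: 5*I*sqrt(217758)/6 ≈ 388.87*I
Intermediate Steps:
o = 1765/6 (o = -1/6*(-1765) = 1765/6 ≈ 294.17)
g(b, L) = b*(-22 + L) (g(b, L) = (L - 22)*b = (-22 + L)*b = b*(-22 + L))
j = -3608
sqrt(j*18 + g(-317, o)) = sqrt(-3608*18 - 317*(-22 + 1765/6)) = sqrt(-64944 - 317*1633/6) = sqrt(-64944 - 517661/6) = sqrt(-907325/6) = 5*I*sqrt(217758)/6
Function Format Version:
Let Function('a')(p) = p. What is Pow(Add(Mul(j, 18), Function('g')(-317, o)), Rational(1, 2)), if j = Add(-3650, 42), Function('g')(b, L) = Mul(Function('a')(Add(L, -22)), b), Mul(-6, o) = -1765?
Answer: Mul(Rational(5, 6), I, Pow(217758, Rational(1, 2))) ≈ Mul(388.87, I)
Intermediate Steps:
o = Rational(1765, 6) (o = Mul(Rational(-1, 6), -1765) = Rational(1765, 6) ≈ 294.17)
Function('g')(b, L) = Mul(b, Add(-22, L)) (Function('g')(b, L) = Mul(Add(L, -22), b) = Mul(Add(-22, L), b) = Mul(b, Add(-22, L)))
j = -3608
Pow(Add(Mul(j, 18), Function('g')(-317, o)), Rational(1, 2)) = Pow(Add(Mul(-3608, 18), Mul(-317, Add(-22, Rational(1765, 6)))), Rational(1, 2)) = Pow(Add(-64944, Mul(-317, Rational(1633, 6))), Rational(1, 2)) = Pow(Add(-64944, Rational(-517661, 6)), Rational(1, 2)) = Pow(Rational(-907325, 6), Rational(1, 2)) = Mul(Rational(5, 6), I, Pow(217758, Rational(1, 2)))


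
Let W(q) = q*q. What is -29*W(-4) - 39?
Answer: -503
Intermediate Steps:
W(q) = q²
-29*W(-4) - 39 = -29*(-4)² - 39 = -29*16 - 39 = -464 - 39 = -503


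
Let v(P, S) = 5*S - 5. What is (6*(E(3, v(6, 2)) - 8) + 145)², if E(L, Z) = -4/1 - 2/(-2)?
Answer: 6241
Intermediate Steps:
v(P, S) = -5 + 5*S
E(L, Z) = -3 (E(L, Z) = -4*1 - 2*(-½) = -4 + 1 = -3)
(6*(E(3, v(6, 2)) - 8) + 145)² = (6*(-3 - 8) + 145)² = (6*(-11) + 145)² = (-66 + 145)² = 79² = 6241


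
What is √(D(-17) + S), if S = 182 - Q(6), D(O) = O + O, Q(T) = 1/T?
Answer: √5322/6 ≈ 12.159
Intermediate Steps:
D(O) = 2*O
S = 1091/6 (S = 182 - 1/6 = 182 - 1*⅙ = 182 - ⅙ = 1091/6 ≈ 181.83)
√(D(-17) + S) = √(2*(-17) + 1091/6) = √(-34 + 1091/6) = √(887/6) = √5322/6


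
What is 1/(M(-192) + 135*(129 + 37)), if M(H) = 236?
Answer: 1/22646 ≈ 4.4158e-5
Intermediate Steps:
1/(M(-192) + 135*(129 + 37)) = 1/(236 + 135*(129 + 37)) = 1/(236 + 135*166) = 1/(236 + 22410) = 1/22646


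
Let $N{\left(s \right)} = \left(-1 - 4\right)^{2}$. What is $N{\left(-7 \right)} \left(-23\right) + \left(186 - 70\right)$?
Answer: $-459$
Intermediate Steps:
$N{\left(s \right)} = 25$ ($N{\left(s \right)} = \left(-5\right)^{2} = 25$)
$N{\left(-7 \right)} \left(-23\right) + \left(186 - 70\right) = 25 \left(-23\right) + \left(186 - 70\right) = -575 + 116 = -459$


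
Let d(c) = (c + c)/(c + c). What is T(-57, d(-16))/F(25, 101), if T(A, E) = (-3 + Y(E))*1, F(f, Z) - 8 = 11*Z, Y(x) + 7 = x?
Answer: -3/373 ≈ -0.0080429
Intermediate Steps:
Y(x) = -7 + x
d(c) = 1 (d(c) = (2*c)/((2*c)) = (2*c)*(1/(2*c)) = 1)
F(f, Z) = 8 + 11*Z
T(A, E) = -10 + E (T(A, E) = (-3 + (-7 + E))*1 = (-10 + E)*1 = -10 + E)
T(-57, d(-16))/F(25, 101) = (-10 + 1)/(8 + 11*101) = -9/(8 + 1111) = -9/1119 = -9*1/1119 = -3/373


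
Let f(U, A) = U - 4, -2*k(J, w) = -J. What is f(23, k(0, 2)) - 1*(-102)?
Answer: 121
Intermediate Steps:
k(J, w) = J/2 (k(J, w) = -(-1)*J/2 = J/2)
f(U, A) = -4 + U
f(23, k(0, 2)) - 1*(-102) = (-4 + 23) - 1*(-102) = 19 + 102 = 121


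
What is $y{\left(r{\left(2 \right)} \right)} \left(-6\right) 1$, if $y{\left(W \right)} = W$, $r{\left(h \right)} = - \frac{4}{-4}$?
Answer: $-6$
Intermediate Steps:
$r{\left(h \right)} = 1$ ($r{\left(h \right)} = \left(-4\right) \left(- \frac{1}{4}\right) = 1$)
$y{\left(r{\left(2 \right)} \right)} \left(-6\right) 1 = 1 \left(-6\right) 1 = \left(-6\right) 1 = -6$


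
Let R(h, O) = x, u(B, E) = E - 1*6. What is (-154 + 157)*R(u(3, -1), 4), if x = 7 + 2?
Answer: 27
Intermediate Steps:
u(B, E) = -6 + E (u(B, E) = E - 6 = -6 + E)
x = 9
R(h, O) = 9
(-154 + 157)*R(u(3, -1), 4) = (-154 + 157)*9 = 3*9 = 27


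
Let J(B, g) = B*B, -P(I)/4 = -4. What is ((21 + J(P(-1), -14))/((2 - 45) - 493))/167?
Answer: -277/89512 ≈ -0.0030946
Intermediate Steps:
P(I) = 16 (P(I) = -4*(-4) = 16)
J(B, g) = B²
((21 + J(P(-1), -14))/((2 - 45) - 493))/167 = ((21 + 16²)/((2 - 45) - 493))/167 = ((21 + 256)/(-43 - 493))*(1/167) = (277/(-536))*(1/167) = (277*(-1/536))*(1/167) = -277/536*1/167 = -277/89512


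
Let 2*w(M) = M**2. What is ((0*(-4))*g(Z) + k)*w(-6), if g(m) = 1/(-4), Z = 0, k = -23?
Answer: -414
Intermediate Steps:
w(M) = M**2/2
g(m) = -1/4
((0*(-4))*g(Z) + k)*w(-6) = ((0*(-4))*(-1/4) - 23)*((1/2)*(-6)**2) = (0*(-1/4) - 23)*((1/2)*36) = (0 - 23)*18 = -23*18 = -414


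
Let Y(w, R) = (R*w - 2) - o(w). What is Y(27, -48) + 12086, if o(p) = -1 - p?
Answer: 10816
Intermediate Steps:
Y(w, R) = -1 + w + R*w (Y(w, R) = (R*w - 2) - (-1 - w) = (-2 + R*w) + (1 + w) = -1 + w + R*w)
Y(27, -48) + 12086 = (-1 + 27 - 48*27) + 12086 = (-1 + 27 - 1296) + 12086 = -1270 + 12086 = 10816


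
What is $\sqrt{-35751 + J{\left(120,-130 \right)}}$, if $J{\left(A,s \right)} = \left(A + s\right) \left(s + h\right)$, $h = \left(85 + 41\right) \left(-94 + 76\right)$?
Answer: $i \sqrt{11771} \approx 108.49 i$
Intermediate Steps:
$h = -2268$ ($h = 126 \left(-18\right) = -2268$)
$J{\left(A,s \right)} = \left(-2268 + s\right) \left(A + s\right)$ ($J{\left(A,s \right)} = \left(A + s\right) \left(s - 2268\right) = \left(A + s\right) \left(-2268 + s\right) = \left(-2268 + s\right) \left(A + s\right)$)
$\sqrt{-35751 + J{\left(120,-130 \right)}} = \sqrt{-35751 + \left(\left(-130\right)^{2} - 272160 - -294840 + 120 \left(-130\right)\right)} = \sqrt{-35751 + \left(16900 - 272160 + 294840 - 15600\right)} = \sqrt{-35751 + 23980} = \sqrt{-11771} = i \sqrt{11771}$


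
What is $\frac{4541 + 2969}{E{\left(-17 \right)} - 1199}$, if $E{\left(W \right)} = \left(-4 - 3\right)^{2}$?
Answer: $- \frac{751}{115} \approx -6.5304$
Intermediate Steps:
$E{\left(W \right)} = 49$ ($E{\left(W \right)} = \left(-7\right)^{2} = 49$)
$\frac{4541 + 2969}{E{\left(-17 \right)} - 1199} = \frac{4541 + 2969}{49 - 1199} = \frac{7510}{-1150} = 7510 \left(- \frac{1}{1150}\right) = - \frac{751}{115}$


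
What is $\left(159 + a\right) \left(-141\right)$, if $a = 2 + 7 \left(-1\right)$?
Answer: $-21714$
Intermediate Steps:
$a = -5$ ($a = 2 - 7 = -5$)
$\left(159 + a\right) \left(-141\right) = \left(159 - 5\right) \left(-141\right) = 154 \left(-141\right) = -21714$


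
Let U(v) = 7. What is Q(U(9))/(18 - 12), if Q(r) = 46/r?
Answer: 23/21 ≈ 1.0952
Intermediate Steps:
Q(U(9))/(18 - 12) = (46/7)/(18 - 12) = (46*(⅐))/6 = (⅙)*(46/7) = 23/21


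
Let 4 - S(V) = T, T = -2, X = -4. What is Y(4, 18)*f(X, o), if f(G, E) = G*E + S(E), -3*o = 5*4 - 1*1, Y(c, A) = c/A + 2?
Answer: 1880/27 ≈ 69.630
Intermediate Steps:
Y(c, A) = 2 + c/A
S(V) = 6 (S(V) = 4 - 1*(-2) = 4 + 2 = 6)
o = -19/3 (o = -(5*4 - 1*1)/3 = -(20 - 1)/3 = -⅓*19 = -19/3 ≈ -6.3333)
f(G, E) = 6 + E*G (f(G, E) = G*E + 6 = E*G + 6 = 6 + E*G)
Y(4, 18)*f(X, o) = (2 + 4/18)*(6 - 19/3*(-4)) = (2 + 4*(1/18))*(6 + 76/3) = (2 + 2/9)*(94/3) = (20/9)*(94/3) = 1880/27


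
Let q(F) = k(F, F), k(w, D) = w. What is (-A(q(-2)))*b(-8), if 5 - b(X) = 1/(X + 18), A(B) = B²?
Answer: -98/5 ≈ -19.600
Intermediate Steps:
q(F) = F
b(X) = 5 - 1/(18 + X) (b(X) = 5 - 1/(X + 18) = 5 - 1/(18 + X))
(-A(q(-2)))*b(-8) = (-1*(-2)²)*((89 + 5*(-8))/(18 - 8)) = (-1*4)*((89 - 40)/10) = -2*49/5 = -4*49/10 = -98/5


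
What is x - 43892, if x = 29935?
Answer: -13957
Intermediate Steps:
x - 43892 = 29935 - 43892 = -13957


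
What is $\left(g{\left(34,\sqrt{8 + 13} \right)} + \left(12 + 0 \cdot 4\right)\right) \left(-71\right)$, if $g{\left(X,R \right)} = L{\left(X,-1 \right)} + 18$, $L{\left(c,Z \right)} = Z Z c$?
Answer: $-4544$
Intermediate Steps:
$L{\left(c,Z \right)} = c Z^{2}$ ($L{\left(c,Z \right)} = Z^{2} c = c Z^{2}$)
$g{\left(X,R \right)} = 18 + X$ ($g{\left(X,R \right)} = X \left(-1\right)^{2} + 18 = X 1 + 18 = X + 18 = 18 + X$)
$\left(g{\left(34,\sqrt{8 + 13} \right)} + \left(12 + 0 \cdot 4\right)\right) \left(-71\right) = \left(\left(18 + 34\right) + \left(12 + 0 \cdot 4\right)\right) \left(-71\right) = \left(52 + \left(12 + 0\right)\right) \left(-71\right) = \left(52 + 12\right) \left(-71\right) = 64 \left(-71\right) = -4544$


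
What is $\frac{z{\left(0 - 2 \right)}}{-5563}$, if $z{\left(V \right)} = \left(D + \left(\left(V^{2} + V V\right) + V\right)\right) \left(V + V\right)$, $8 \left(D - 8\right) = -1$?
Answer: $\frac{111}{11126} \approx 0.0099766$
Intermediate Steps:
$D = \frac{63}{8}$ ($D = 8 + \frac{1}{8} \left(-1\right) = 8 - \frac{1}{8} = \frac{63}{8} \approx 7.875$)
$z{\left(V \right)} = 2 V \left(\frac{63}{8} + V + 2 V^{2}\right)$ ($z{\left(V \right)} = \left(\frac{63}{8} + \left(\left(V^{2} + V V\right) + V\right)\right) \left(V + V\right) = \left(\frac{63}{8} + \left(\left(V^{2} + V^{2}\right) + V\right)\right) 2 V = \left(\frac{63}{8} + \left(2 V^{2} + V\right)\right) 2 V = \left(\frac{63}{8} + \left(V + 2 V^{2}\right)\right) 2 V = \left(\frac{63}{8} + V + 2 V^{2}\right) 2 V = 2 V \left(\frac{63}{8} + V + 2 V^{2}\right)$)
$\frac{z{\left(0 - 2 \right)}}{-5563} = \frac{\frac{1}{4} \left(0 - 2\right) \left(63 + 8 \left(0 - 2\right) + 16 \left(0 - 2\right)^{2}\right)}{-5563} = \frac{1}{4} \left(-2\right) \left(63 + 8 \left(-2\right) + 16 \left(-2\right)^{2}\right) \left(- \frac{1}{5563}\right) = \frac{1}{4} \left(-2\right) \left(63 - 16 + 16 \cdot 4\right) \left(- \frac{1}{5563}\right) = \frac{1}{4} \left(-2\right) \left(63 - 16 + 64\right) \left(- \frac{1}{5563}\right) = \frac{1}{4} \left(-2\right) 111 \left(- \frac{1}{5563}\right) = \left(- \frac{111}{2}\right) \left(- \frac{1}{5563}\right) = \frac{111}{11126}$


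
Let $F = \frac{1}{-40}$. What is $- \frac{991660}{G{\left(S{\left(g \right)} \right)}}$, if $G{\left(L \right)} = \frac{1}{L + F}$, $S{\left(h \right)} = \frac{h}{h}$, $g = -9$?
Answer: $- \frac{1933737}{2} \approx -9.6687 \cdot 10^{5}$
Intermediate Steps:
$S{\left(h \right)} = 1$
$F = - \frac{1}{40} \approx -0.025$
$G{\left(L \right)} = \frac{1}{- \frac{1}{40} + L}$ ($G{\left(L \right)} = \frac{1}{L - \frac{1}{40}} = \frac{1}{- \frac{1}{40} + L}$)
$- \frac{991660}{G{\left(S{\left(g \right)} \right)}} = - \frac{991660}{40 \frac{1}{-1 + 40 \cdot 1}} = - \frac{991660}{40 \frac{1}{-1 + 40}} = - \frac{991660}{40 \cdot \frac{1}{39}} = - \frac{991660}{\frac{40}{39}} = \left(-991660\right) \frac{39}{40} = - \frac{1933737}{2}$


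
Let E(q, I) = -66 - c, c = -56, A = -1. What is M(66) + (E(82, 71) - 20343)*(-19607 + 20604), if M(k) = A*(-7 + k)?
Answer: -20292000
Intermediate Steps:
E(q, I) = -10 (E(q, I) = -66 - 1*(-56) = -66 + 56 = -10)
M(k) = 7 - k (M(k) = -(-7 + k) = 7 - k)
M(66) + (E(82, 71) - 20343)*(-19607 + 20604) = (7 - 1*66) + (-10 - 20343)*(-19607 + 20604) = (7 - 66) - 20353*997 = -59 - 20291941 = -20292000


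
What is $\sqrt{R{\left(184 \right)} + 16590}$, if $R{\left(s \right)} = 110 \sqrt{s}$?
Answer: $\sqrt{16590 + 220 \sqrt{46}} \approx 134.47$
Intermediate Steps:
$\sqrt{R{\left(184 \right)} + 16590} = \sqrt{110 \sqrt{184} + 16590} = \sqrt{110 \cdot 2 \sqrt{46} + 16590} = \sqrt{220 \sqrt{46} + 16590} = \sqrt{16590 + 220 \sqrt{46}}$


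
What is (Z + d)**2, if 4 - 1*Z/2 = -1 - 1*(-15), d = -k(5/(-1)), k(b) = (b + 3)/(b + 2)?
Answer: 3844/9 ≈ 427.11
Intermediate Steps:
k(b) = (3 + b)/(2 + b)
d = -2/3 (d = -(3 + 5/(-1))/(2 + 5/(-1)) = -(3 + 5*(-1))/(2 + 5*(-1)) = -(3 - 5)/(2 - 5) = -(-2)/(-3) = -(-1)*(-2)/3 = -1*2/3 = -2/3 ≈ -0.66667)
Z = -20 (Z = 8 - 2*(-1 - 1*(-15)) = 8 - 2*(-1 + 15) = 8 - 2*14 = 8 - 28 = -20)
(Z + d)**2 = (-20 - 2/3)**2 = (-62/3)**2 = 3844/9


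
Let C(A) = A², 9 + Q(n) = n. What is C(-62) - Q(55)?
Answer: 3798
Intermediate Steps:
Q(n) = -9 + n
C(-62) - Q(55) = (-62)² - (-9 + 55) = 3844 - 1*46 = 3844 - 46 = 3798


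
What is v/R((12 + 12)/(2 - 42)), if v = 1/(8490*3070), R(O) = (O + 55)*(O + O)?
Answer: -1/1701477504 ≈ -5.8772e-10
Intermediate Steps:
R(O) = 2*O*(55 + O) (R(O) = (55 + O)*(2*O) = 2*O*(55 + O))
v = 1/26064300 (v = (1/8490)*(1/3070) = 1/26064300 ≈ 3.8367e-8)
v/R((12 + 12)/(2 - 42)) = 1/(26064300*((2*((12 + 12)/(2 - 42))*(55 + (12 + 12)/(2 - 42))))) = 1/(26064300*((2*(24/(-40))*(55 + 24/(-40))))) = 1/(26064300*((2*(24*(-1/40))*(55 + 24*(-1/40))))) = 1/(26064300*((2*(-3/5)*(55 - 3/5)))) = 1/(26064300*((2*(-3/5)*(272/5)))) = 1/(26064300*(-1632/25)) = (1/26064300)*(-25/1632) = -1/1701477504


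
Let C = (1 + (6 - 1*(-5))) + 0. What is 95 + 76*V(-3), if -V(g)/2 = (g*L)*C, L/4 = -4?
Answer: -87457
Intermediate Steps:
L = -16 (L = 4*(-4) = -16)
C = 12 (C = (1 + (6 + 5)) + 0 = (1 + 11) + 0 = 12 + 0 = 12)
V(g) = 384*g (V(g) = -2*g*(-16)*12 = -2*(-16*g)*12 = -(-384)*g = 384*g)
95 + 76*V(-3) = 95 + 76*(384*(-3)) = 95 + 76*(-1152) = 95 - 87552 = -87457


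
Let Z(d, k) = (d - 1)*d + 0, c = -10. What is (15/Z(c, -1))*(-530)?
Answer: -795/11 ≈ -72.273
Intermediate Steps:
Z(d, k) = d*(-1 + d) (Z(d, k) = (-1 + d)*d + 0 = d*(-1 + d) + 0 = d*(-1 + d))
(15/Z(c, -1))*(-530) = (15/((-10*(-1 - 10))))*(-530) = (15/((-10*(-11))))*(-530) = (15/110)*(-530) = (15*(1/110))*(-530) = (3/22)*(-530) = -795/11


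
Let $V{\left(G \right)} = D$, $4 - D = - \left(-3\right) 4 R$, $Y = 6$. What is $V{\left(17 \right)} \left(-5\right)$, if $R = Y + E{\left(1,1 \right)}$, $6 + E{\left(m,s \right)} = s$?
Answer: $40$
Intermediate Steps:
$E{\left(m,s \right)} = -6 + s$
$R = 1$ ($R = 6 + \left(-6 + 1\right) = 6 - 5 = 1$)
$D = -8$ ($D = 4 - - \left(-3\right) 4 \cdot 1 = 4 - \left(-1\right) \left(-12\right) 1 = 4 - 12 \cdot 1 = 4 - 12 = -8$)
$V{\left(G \right)} = -8$
$V{\left(17 \right)} \left(-5\right) = \left(-8\right) \left(-5\right) = 40$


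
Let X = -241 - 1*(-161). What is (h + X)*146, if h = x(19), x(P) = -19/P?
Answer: -11826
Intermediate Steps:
h = -1 (h = -19/19 = -19*1/19 = -1)
X = -80 (X = -241 + 161 = -80)
(h + X)*146 = (-1 - 80)*146 = -81*146 = -11826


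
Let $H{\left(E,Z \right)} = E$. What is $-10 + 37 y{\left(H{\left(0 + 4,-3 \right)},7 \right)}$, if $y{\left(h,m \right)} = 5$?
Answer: $175$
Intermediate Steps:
$-10 + 37 y{\left(H{\left(0 + 4,-3 \right)},7 \right)} = -10 + 37 \cdot 5 = -10 + 185 = 175$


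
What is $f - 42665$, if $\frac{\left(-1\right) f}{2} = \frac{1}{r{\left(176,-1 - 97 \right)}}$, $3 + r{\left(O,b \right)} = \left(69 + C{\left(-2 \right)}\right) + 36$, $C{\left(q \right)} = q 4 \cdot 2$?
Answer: $- \frac{1834596}{43} \approx -42665.0$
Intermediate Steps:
$C{\left(q \right)} = 8 q$ ($C{\left(q \right)} = 4 q 2 = 8 q$)
$r{\left(O,b \right)} = 86$ ($r{\left(O,b \right)} = -3 + \left(\left(69 + 8 \left(-2\right)\right) + 36\right) = -3 + \left(\left(69 - 16\right) + 36\right) = -3 + \left(53 + 36\right) = -3 + 89 = 86$)
$f = - \frac{1}{43}$ ($f = - \frac{2}{86} = \left(-2\right) \frac{1}{86} = - \frac{1}{43} \approx -0.023256$)
$f - 42665 = - \frac{1}{43} - 42665 = - \frac{1834596}{43}$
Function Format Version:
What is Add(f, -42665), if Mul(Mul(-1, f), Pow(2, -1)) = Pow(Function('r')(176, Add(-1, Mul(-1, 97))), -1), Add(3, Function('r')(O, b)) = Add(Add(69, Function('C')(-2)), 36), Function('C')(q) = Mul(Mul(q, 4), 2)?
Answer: Rational(-1834596, 43) ≈ -42665.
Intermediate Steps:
Function('C')(q) = Mul(8, q) (Function('C')(q) = Mul(Mul(4, q), 2) = Mul(8, q))
Function('r')(O, b) = 86 (Function('r')(O, b) = Add(-3, Add(Add(69, Mul(8, -2)), 36)) = Add(-3, Add(Add(69, -16), 36)) = Add(-3, Add(53, 36)) = Add(-3, 89) = 86)
f = Rational(-1, 43) (f = Mul(-2, Pow(86, -1)) = Mul(-2, Rational(1, 86)) = Rational(-1, 43) ≈ -0.023256)
Add(f, -42665) = Add(Rational(-1, 43), -42665) = Rational(-1834596, 43)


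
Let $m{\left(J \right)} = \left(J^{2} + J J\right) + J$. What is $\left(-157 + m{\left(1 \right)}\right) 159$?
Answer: $-24486$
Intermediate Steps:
$m{\left(J \right)} = J + 2 J^{2}$ ($m{\left(J \right)} = \left(J^{2} + J^{2}\right) + J = 2 J^{2} + J = J + 2 J^{2}$)
$\left(-157 + m{\left(1 \right)}\right) 159 = \left(-157 + 1 \left(1 + 2 \cdot 1\right)\right) 159 = \left(-157 + 1 \left(1 + 2\right)\right) 159 = \left(-157 + 1 \cdot 3\right) 159 = \left(-157 + 3\right) 159 = \left(-154\right) 159 = -24486$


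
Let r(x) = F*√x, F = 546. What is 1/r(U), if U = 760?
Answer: √190/207480 ≈ 6.6436e-5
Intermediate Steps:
r(x) = 546*√x
1/r(U) = 1/(546*√760) = 1/(546*(2*√190)) = 1/(1092*√190) = √190/207480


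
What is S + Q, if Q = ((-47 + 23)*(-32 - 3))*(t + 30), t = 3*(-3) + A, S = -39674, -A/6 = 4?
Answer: -42194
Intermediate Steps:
A = -24 (A = -6*4 = -24)
t = -33 (t = 3*(-3) - 24 = -9 - 24 = -33)
Q = -2520 (Q = ((-47 + 23)*(-32 - 3))*(-33 + 30) = -24*(-35)*(-3) = 840*(-3) = -2520)
S + Q = -39674 - 2520 = -42194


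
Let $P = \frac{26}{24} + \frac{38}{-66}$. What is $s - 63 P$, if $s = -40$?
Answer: $- \frac{3167}{44} \approx -71.977$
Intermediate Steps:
$P = \frac{67}{132}$ ($P = 26 \cdot \frac{1}{24} + 38 \left(- \frac{1}{66}\right) = \frac{13}{12} - \frac{19}{33} = \frac{67}{132} \approx 0.50758$)
$s - 63 P = -40 - \frac{1407}{44} = - \frac{3167}{44}$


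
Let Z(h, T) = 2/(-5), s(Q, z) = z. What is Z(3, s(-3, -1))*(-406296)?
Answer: 812592/5 ≈ 1.6252e+5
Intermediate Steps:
Z(h, T) = -2/5 (Z(h, T) = 2*(-1/5) = -2/5)
Z(3, s(-3, -1))*(-406296) = -2/5*(-406296) = 812592/5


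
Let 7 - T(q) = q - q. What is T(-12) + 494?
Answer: 501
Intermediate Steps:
T(q) = 7 (T(q) = 7 - (q - q) = 7 - 1*0 = 7 + 0 = 7)
T(-12) + 494 = 7 + 494 = 501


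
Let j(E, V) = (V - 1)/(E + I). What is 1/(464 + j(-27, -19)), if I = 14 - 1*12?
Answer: 5/2324 ≈ 0.0021515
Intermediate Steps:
I = 2 (I = 14 - 12 = 2)
j(E, V) = (-1 + V)/(2 + E) (j(E, V) = (V - 1)/(E + 2) = (-1 + V)/(2 + E))
1/(464 + j(-27, -19)) = 1/(464 + (-1 - 19)/(2 - 27)) = 1/(464 - 20/(-25)) = 1/(464 - 1/25*(-20)) = 1/(464 + ⅘) = 1/(2324/5) = 5/2324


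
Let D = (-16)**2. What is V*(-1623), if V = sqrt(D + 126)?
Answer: -1623*sqrt(382) ≈ -31721.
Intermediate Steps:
D = 256
V = sqrt(382) (V = sqrt(256 + 126) = sqrt(382) ≈ 19.545)
V*(-1623) = sqrt(382)*(-1623) = -1623*sqrt(382)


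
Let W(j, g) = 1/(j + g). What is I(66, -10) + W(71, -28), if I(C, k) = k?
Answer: -429/43 ≈ -9.9767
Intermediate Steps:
W(j, g) = 1/(g + j)
I(66, -10) + W(71, -28) = -10 + 1/(-28 + 71) = -10 + 1/43 = -429/43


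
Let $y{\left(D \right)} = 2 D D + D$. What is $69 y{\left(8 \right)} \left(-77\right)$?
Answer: $-722568$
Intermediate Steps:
$y{\left(D \right)} = D + 2 D^{2}$ ($y{\left(D \right)} = 2 D^{2} + D = D + 2 D^{2}$)
$69 y{\left(8 \right)} \left(-77\right) = 69 \cdot 8 \left(1 + 2 \cdot 8\right) \left(-77\right) = 69 \cdot 8 \left(1 + 16\right) \left(-77\right) = 69 \cdot 8 \cdot 17 \left(-77\right) = 69 \cdot 136 \left(-77\right) = 9384 \left(-77\right) = -722568$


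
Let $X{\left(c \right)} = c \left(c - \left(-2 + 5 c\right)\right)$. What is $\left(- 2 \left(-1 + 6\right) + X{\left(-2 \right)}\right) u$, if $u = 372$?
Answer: $-11160$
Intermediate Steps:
$X{\left(c \right)} = c \left(2 - 4 c\right)$
$\left(- 2 \left(-1 + 6\right) + X{\left(-2 \right)}\right) u = \left(- 2 \left(-1 + 6\right) + 2 \left(-2\right) \left(1 - -4\right)\right) 372 = \left(\left(-2\right) 5 + 2 \left(-2\right) \left(1 + 4\right)\right) 372 = \left(-10 + 2 \left(-2\right) 5\right) 372 = \left(-10 - 20\right) 372 = \left(-30\right) 372 = -11160$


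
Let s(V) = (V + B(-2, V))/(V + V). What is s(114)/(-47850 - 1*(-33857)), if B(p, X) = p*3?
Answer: -9/265867 ≈ -3.3851e-5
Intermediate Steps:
B(p, X) = 3*p
s(V) = (-6 + V)/(2*V) (s(V) = (V + 3*(-2))/(V + V) = (V - 6)/((2*V)) = (-6 + V)*(1/(2*V)) = (-6 + V)/(2*V))
s(114)/(-47850 - 1*(-33857)) = ((1/2)*(-6 + 114)/114)/(-47850 - 1*(-33857)) = ((1/2)*(1/114)*108)/(-47850 + 33857) = (9/19)/(-13993) = (9/19)*(-1/13993) = -9/265867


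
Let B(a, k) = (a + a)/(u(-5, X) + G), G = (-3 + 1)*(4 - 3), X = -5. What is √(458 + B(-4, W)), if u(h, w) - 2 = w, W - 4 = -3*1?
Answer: √11490/5 ≈ 21.438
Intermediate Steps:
W = 1 (W = 4 - 3*1 = 4 - 3 = 1)
u(h, w) = 2 + w
G = -2 (G = -2*1 = -2)
B(a, k) = -2*a/5 (B(a, k) = (a + a)/((2 - 5) - 2) = (2*a)/(-3 - 2) = (2*a)/(-5) = (2*a)*(-⅕) = -2*a/5)
√(458 + B(-4, W)) = √(458 - ⅖*(-4)) = √(458 + 8/5) = √(2298/5) = √11490/5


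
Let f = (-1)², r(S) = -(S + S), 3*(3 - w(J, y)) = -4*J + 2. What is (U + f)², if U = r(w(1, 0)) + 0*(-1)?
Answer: 361/9 ≈ 40.111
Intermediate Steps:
w(J, y) = 7/3 + 4*J/3 (w(J, y) = 3 - (-4*J + 2)/3 = 3 - (2 - 4*J)/3 = 3 + (-⅔ + 4*J/3) = 7/3 + 4*J/3)
r(S) = -2*S
f = 1
U = -22/3 (U = -2*(7/3 + (4/3)*1) + 0*(-1) = -2*(7/3 + 4/3) + 0 = -2*11/3 + 0 = -22/3 + 0 = -22/3 ≈ -7.3333)
(U + f)² = (-22/3 + 1)² = (-19/3)² = 361/9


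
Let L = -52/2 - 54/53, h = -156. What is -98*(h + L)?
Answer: 950600/53 ≈ 17936.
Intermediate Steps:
L = -1432/53 (L = -52*1/2 - 54*1/53 = -26 - 54/53 = -1432/53 ≈ -27.019)
-98*(h + L) = -98*(-156 - 1432/53) = -98*(-9700/53) = 950600/53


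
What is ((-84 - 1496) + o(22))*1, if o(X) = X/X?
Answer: -1579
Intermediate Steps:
o(X) = 1
((-84 - 1496) + o(22))*1 = ((-84 - 1496) + 1)*1 = (-1580 + 1)*1 = -1579*1 = -1579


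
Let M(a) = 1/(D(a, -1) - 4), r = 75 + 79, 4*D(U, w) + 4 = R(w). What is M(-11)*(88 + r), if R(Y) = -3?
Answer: -968/23 ≈ -42.087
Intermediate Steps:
D(U, w) = -7/4 (D(U, w) = -1 + (¼)*(-3) = -1 - ¾ = -7/4)
r = 154
M(a) = -4/23 (M(a) = 1/(-7/4 - 4) = 1/(-23/4) = -4/23)
M(-11)*(88 + r) = -4*(88 + 154)/23 = -4/23*242 = -968/23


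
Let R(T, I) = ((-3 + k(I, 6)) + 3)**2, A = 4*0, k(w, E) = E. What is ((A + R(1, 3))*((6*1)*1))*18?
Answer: 3888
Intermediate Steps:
A = 0
R(T, I) = 36 (R(T, I) = ((-3 + 6) + 3)**2 = (3 + 3)**2 = 6**2 = 36)
((A + R(1, 3))*((6*1)*1))*18 = ((0 + 36)*((6*1)*1))*18 = (36*(6*1))*18 = (36*6)*18 = 216*18 = 3888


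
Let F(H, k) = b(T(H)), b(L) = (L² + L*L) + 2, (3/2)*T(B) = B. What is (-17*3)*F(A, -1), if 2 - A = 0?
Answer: -850/3 ≈ -283.33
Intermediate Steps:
A = 2 (A = 2 - 1*0 = 2 + 0 = 2)
T(B) = 2*B/3
b(L) = 2 + 2*L² (b(L) = (L² + L²) + 2 = 2*L² + 2 = 2 + 2*L²)
F(H, k) = 2 + 8*H²/9 (F(H, k) = 2 + 2*(2*H/3)² = 2 + 2*(4*H²/9) = 2 + 8*H²/9)
(-17*3)*F(A, -1) = (-17*3)*(2 + (8/9)*2²) = -51*(2 + (8/9)*4) = -51*(2 + 32/9) = -51*50/9 = -850/3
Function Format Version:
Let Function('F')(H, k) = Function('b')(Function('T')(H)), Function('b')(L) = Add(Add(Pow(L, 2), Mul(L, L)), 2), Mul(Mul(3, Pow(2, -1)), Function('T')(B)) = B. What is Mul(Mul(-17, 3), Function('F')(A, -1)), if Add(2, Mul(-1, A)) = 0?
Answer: Rational(-850, 3) ≈ -283.33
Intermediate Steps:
A = 2 (A = Add(2, Mul(-1, 0)) = Add(2, 0) = 2)
Function('T')(B) = Mul(Rational(2, 3), B)
Function('b')(L) = Add(2, Mul(2, Pow(L, 2))) (Function('b')(L) = Add(Add(Pow(L, 2), Pow(L, 2)), 2) = Add(Mul(2, Pow(L, 2)), 2) = Add(2, Mul(2, Pow(L, 2))))
Function('F')(H, k) = Add(2, Mul(Rational(8, 9), Pow(H, 2))) (Function('F')(H, k) = Add(2, Mul(2, Pow(Mul(Rational(2, 3), H), 2))) = Add(2, Mul(2, Mul(Rational(4, 9), Pow(H, 2)))) = Add(2, Mul(Rational(8, 9), Pow(H, 2))))
Mul(Mul(-17, 3), Function('F')(A, -1)) = Mul(Mul(-17, 3), Add(2, Mul(Rational(8, 9), Pow(2, 2)))) = Mul(-51, Add(2, Mul(Rational(8, 9), 4))) = Mul(-51, Add(2, Rational(32, 9))) = Mul(-51, Rational(50, 9)) = Rational(-850, 3)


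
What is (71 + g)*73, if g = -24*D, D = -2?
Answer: 8687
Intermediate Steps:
g = 48 (g = -24*(-2) = 48)
(71 + g)*73 = (71 + 48)*73 = 119*73 = 8687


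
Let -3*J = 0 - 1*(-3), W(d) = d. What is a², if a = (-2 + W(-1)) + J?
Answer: 16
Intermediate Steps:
J = -1 (J = -(0 - 1*(-3))/3 = -(0 + 3)/3 = -⅓*3 = -1)
a = -4 (a = (-2 - 1) - 1 = -3 - 1 = -4)
a² = (-4)² = 16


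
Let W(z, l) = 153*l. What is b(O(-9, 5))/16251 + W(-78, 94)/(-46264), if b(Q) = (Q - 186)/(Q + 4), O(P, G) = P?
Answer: -38652931/125306044 ≈ -0.30847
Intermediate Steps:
b(Q) = (-186 + Q)/(4 + Q)
b(O(-9, 5))/16251 + W(-78, 94)/(-46264) = ((-186 - 9)/(4 - 9))/16251 + (153*94)/(-46264) = (-195/(-5))*(1/16251) + 14382*(-1/46264) = -⅕*(-195)*(1/16251) - 7191/23132 = 39*(1/16251) - 7191/23132 = 13/5417 - 7191/23132 = -38652931/125306044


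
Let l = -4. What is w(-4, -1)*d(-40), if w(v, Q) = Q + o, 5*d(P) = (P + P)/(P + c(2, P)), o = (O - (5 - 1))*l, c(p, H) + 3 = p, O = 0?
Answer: 240/41 ≈ 5.8537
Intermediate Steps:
c(p, H) = -3 + p
o = 16 (o = (0 - (5 - 1))*(-4) = (0 - 1*4)*(-4) = (0 - 4)*(-4) = -4*(-4) = 16)
d(P) = 2*P/(5*(-1 + P)) (d(P) = ((P + P)/(P + (-3 + 2)))/5 = ((2*P)/(P - 1))/5 = ((2*P)/(-1 + P))/5 = (2*P/(-1 + P))/5 = 2*P/(5*(-1 + P)))
w(v, Q) = 16 + Q (w(v, Q) = Q + 16 = 16 + Q)
w(-4, -1)*d(-40) = (16 - 1)*((2/5)*(-40)/(-1 - 40)) = 15*((2/5)*(-40)/(-41)) = 15*((2/5)*(-40)*(-1/41)) = 15*(16/41) = 240/41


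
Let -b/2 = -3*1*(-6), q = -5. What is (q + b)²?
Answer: 1681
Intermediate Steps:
b = -36 (b = -2*(-3*1)*(-6) = -(-6)*(-6) = -2*18 = -36)
(q + b)² = (-5 - 36)² = (-41)² = 1681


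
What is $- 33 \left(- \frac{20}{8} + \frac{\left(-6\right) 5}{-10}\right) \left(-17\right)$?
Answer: $\frac{561}{2} \approx 280.5$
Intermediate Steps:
$- 33 \left(- \frac{20}{8} + \frac{\left(-6\right) 5}{-10}\right) \left(-17\right) = - 33 \left(\left(-20\right) \frac{1}{8} - -3\right) \left(-17\right) = - 33 \left(- \frac{5}{2} + 3\right) \left(-17\right) = \left(-33\right) \frac{1}{2} \left(-17\right) = \left(- \frac{33}{2}\right) \left(-17\right) = \frac{561}{2}$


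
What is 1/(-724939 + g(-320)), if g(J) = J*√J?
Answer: I/(-724939*I + 2560*√5) ≈ -1.3793e-6 + 1.0892e-8*I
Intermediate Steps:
g(J) = J^(3/2)
1/(-724939 + g(-320)) = 1/(-724939 + (-320)^(3/2)) = 1/(-724939 - 2560*I*√5)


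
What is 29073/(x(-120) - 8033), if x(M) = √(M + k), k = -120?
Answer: -233543409/64529329 - 116292*I*√15/64529329 ≈ -3.6192 - 0.0069797*I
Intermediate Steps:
x(M) = √(-120 + M) (x(M) = √(M - 120) = √(-120 + M))
29073/(x(-120) - 8033) = 29073/(√(-120 - 120) - 8033) = 29073/(√(-240) - 8033) = 29073/(4*I*√15 - 8033) = 29073/(-8033 + 4*I*√15)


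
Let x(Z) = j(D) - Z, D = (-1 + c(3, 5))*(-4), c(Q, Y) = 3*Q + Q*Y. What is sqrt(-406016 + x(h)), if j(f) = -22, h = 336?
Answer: I*sqrt(406374) ≈ 637.47*I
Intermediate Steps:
D = -92 (D = (-1 + 3*(3 + 5))*(-4) = (-1 + 3*8)*(-4) = (-1 + 24)*(-4) = 23*(-4) = -92)
x(Z) = -22 - Z
sqrt(-406016 + x(h)) = sqrt(-406016 + (-22 - 1*336)) = sqrt(-406016 + (-22 - 336)) = sqrt(-406016 - 358) = sqrt(-406374) = I*sqrt(406374)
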